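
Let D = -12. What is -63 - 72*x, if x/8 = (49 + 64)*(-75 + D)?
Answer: 5662593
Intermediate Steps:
x = -78648 (x = 8*((49 + 64)*(-75 - 12)) = 8*(113*(-87)) = 8*(-9831) = -78648)
-63 - 72*x = -63 - 72*(-78648) = -63 + 5662656 = 5662593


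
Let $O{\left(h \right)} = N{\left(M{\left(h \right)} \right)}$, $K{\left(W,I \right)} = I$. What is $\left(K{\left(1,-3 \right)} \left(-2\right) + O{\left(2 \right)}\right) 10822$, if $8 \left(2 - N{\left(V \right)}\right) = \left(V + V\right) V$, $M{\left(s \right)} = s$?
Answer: $75754$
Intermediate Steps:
$N{\left(V \right)} = 2 - \frac{V^{2}}{4}$ ($N{\left(V \right)} = 2 - \frac{\left(V + V\right) V}{8} = 2 - \frac{2 V V}{8} = 2 - \frac{2 V^{2}}{8} = 2 - \frac{V^{2}}{4}$)
$O{\left(h \right)} = 2 - \frac{h^{2}}{4}$
$\left(K{\left(1,-3 \right)} \left(-2\right) + O{\left(2 \right)}\right) 10822 = \left(\left(-3\right) \left(-2\right) + \left(2 - \frac{2^{2}}{4}\right)\right) 10822 = \left(6 + \left(2 - 1\right)\right) 10822 = \left(6 + 1\right) 10822 = 7 \cdot 10822 = 75754$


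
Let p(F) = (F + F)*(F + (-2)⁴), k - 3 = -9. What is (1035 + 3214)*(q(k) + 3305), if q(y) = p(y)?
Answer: 13533065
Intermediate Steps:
k = -6 (k = 3 - 9 = -6)
p(F) = 2*F*(16 + F) (p(F) = (2*F)*(F + 16) = (2*F)*(16 + F) = 2*F*(16 + F))
q(y) = 2*y*(16 + y)
(1035 + 3214)*(q(k) + 3305) = (1035 + 3214)*(2*(-6)*(16 - 6) + 3305) = 4249*(2*(-6)*10 + 3305) = 4249*(-120 + 3305) = 4249*3185 = 13533065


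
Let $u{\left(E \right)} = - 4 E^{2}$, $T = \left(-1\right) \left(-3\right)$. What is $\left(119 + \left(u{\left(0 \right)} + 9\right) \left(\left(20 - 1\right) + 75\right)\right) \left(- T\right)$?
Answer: $-2895$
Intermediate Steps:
$T = 3$
$\left(119 + \left(u{\left(0 \right)} + 9\right) \left(\left(20 - 1\right) + 75\right)\right) \left(- T\right) = \left(119 + \left(- 4 \cdot 0^{2} + 9\right) \left(\left(20 - 1\right) + 75\right)\right) \left(\left(-1\right) 3\right) = \left(119 + \left(\left(-4\right) 0 + 9\right) \left(19 + 75\right)\right) \left(-3\right) = \left(119 + \left(0 + 9\right) 94\right) \left(-3\right) = \left(119 + 9 \cdot 94\right) \left(-3\right) = \left(119 + 846\right) \left(-3\right) = 965 \left(-3\right) = -2895$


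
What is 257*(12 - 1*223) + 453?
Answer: -53774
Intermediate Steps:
257*(12 - 1*223) + 453 = 257*(12 - 223) + 453 = 257*(-211) + 453 = -54227 + 453 = -53774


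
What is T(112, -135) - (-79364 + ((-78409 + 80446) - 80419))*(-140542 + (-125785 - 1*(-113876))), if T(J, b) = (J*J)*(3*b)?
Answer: -24053615766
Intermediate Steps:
T(J, b) = 3*b*J² (T(J, b) = J²*(3*b) = 3*b*J²)
T(112, -135) - (-79364 + ((-78409 + 80446) - 80419))*(-140542 + (-125785 - 1*(-113876))) = 3*(-135)*112² - (-79364 + ((-78409 + 80446) - 80419))*(-140542 + (-125785 - 1*(-113876))) = 3*(-135)*12544 - (-79364 + (2037 - 80419))*(-140542 + (-125785 + 113876)) = -5080320 - (-79364 - 78382)*(-140542 - 11909) = -5080320 - (-157746)*(-152451) = -5080320 - 1*24048535446 = -5080320 - 24048535446 = -24053615766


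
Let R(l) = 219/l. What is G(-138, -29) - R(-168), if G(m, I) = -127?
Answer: -7039/56 ≈ -125.70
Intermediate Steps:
G(-138, -29) - R(-168) = -127 - 219/(-168) = -127 - 219*(-1)/168 = -127 - 1*(-73/56) = -127 + 73/56 = -7039/56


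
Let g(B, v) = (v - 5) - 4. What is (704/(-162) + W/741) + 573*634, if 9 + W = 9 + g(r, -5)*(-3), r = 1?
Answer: 7268097164/20007 ≈ 3.6328e+5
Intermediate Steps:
g(B, v) = -9 + v (g(B, v) = (-5 + v) - 4 = -9 + v)
W = 42 (W = -9 + (9 + (-9 - 5)*(-3)) = -9 + (9 - 14*(-3)) = -9 + (9 + 42) = -9 + 51 = 42)
(704/(-162) + W/741) + 573*634 = (704/(-162) + 42/741) + 573*634 = (704*(-1/162) + 42*(1/741)) + 363282 = (-352/81 + 14/247) + 363282 = -85810/20007 + 363282 = 7268097164/20007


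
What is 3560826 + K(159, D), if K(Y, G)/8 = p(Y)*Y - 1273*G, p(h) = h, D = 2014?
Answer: -16747502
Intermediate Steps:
K(Y, G) = -10184*G + 8*Y² (K(Y, G) = 8*(Y*Y - 1273*G) = 8*(Y² - 1273*G) = -10184*G + 8*Y²)
3560826 + K(159, D) = 3560826 + (-10184*2014 + 8*159²) = 3560826 + (-20510576 + 8*25281) = 3560826 + (-20510576 + 202248) = 3560826 - 20308328 = -16747502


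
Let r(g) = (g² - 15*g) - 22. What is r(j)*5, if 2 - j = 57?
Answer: 19140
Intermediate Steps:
j = -55 (j = 2 - 1*57 = 2 - 57 = -55)
r(g) = -22 + g² - 15*g
r(j)*5 = (-22 + (-55)² - 15*(-55))*5 = (-22 + 3025 + 825)*5 = 3828*5 = 19140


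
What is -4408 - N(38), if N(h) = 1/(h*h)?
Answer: -6365153/1444 ≈ -4408.0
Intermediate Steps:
N(h) = h**(-2)
-4408 - N(38) = -4408 - 1/38**2 = -4408 - 1*1/1444 = -4408 - 1/1444 = -6365153/1444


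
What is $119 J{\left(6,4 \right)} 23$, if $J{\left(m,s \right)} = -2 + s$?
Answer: $5474$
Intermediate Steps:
$119 J{\left(6,4 \right)} 23 = 119 \left(-2 + 4\right) 23 = 119 \cdot 2 \cdot 23 = 238 \cdot 23 = 5474$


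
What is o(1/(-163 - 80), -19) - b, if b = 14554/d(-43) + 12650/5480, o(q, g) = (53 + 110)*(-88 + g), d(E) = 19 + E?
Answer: -13839925/822 ≈ -16837.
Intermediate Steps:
o(q, g) = -14344 + 163*g (o(q, g) = 163*(-88 + g) = -14344 + 163*g)
b = -496577/822 (b = 14554/(19 - 43) + 12650/5480 = 14554/(-24) + 12650*(1/5480) = 14554*(-1/24) + 1265/548 = -7277/12 + 1265/548 = -496577/822 ≈ -604.11)
o(1/(-163 - 80), -19) - b = (-14344 + 163*(-19)) - 1*(-496577/822) = (-14344 - 3097) + 496577/822 = -17441 + 496577/822 = -13839925/822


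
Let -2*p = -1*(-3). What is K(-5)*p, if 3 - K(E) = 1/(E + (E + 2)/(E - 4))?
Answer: -135/28 ≈ -4.8214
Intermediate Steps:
K(E) = 3 - 1/(E + (2 + E)/(-4 + E)) (K(E) = 3 - 1/(E + (E + 2)/(E - 4)) = 3 - 1/(E + (2 + E)/(-4 + E)))
p = -3/2 (p = -(-1)*(-3)/2 = -1/2*3 = -3/2 ≈ -1.5000)
K(-5)*p = ((10 - 10*(-5) + 3*(-5)**2)/(2 + (-5)**2 - 3*(-5)))*(-3/2) = ((10 + 50 + 3*25)/(2 + 25 + 15))*(-3/2) = ((10 + 50 + 75)/42)*(-3/2) = ((1/42)*135)*(-3/2) = (45/14)*(-3/2) = -135/28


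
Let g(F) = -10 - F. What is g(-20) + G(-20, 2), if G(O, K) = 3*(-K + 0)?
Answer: 4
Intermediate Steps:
G(O, K) = -3*K (G(O, K) = 3*(-K) = -3*K)
g(-20) + G(-20, 2) = (-10 - 1*(-20)) - 3*2 = (-10 + 20) - 6 = 10 - 6 = 4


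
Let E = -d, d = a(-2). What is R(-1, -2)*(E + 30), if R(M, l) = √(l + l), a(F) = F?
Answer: 64*I ≈ 64.0*I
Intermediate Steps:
d = -2
R(M, l) = √2*√l (R(M, l) = √(2*l) = √2*√l)
E = 2 (E = -1*(-2) = 2)
R(-1, -2)*(E + 30) = (√2*√(-2))*(2 + 30) = (√2*(I*√2))*32 = (2*I)*32 = 64*I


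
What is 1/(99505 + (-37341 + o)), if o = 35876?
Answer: 1/98040 ≈ 1.0200e-5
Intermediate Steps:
1/(99505 + (-37341 + o)) = 1/(99505 + (-37341 + 35876)) = 1/(99505 - 1465) = 1/98040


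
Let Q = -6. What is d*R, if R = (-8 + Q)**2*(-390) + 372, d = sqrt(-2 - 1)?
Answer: -76068*I*sqrt(3) ≈ -1.3175e+5*I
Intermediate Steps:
d = I*sqrt(3) (d = sqrt(-3) = I*sqrt(3) ≈ 1.732*I)
R = -76068 (R = (-8 - 6)**2*(-390) + 372 = (-14)**2*(-390) + 372 = 196*(-390) + 372 = -76440 + 372 = -76068)
d*R = (I*sqrt(3))*(-76068) = -76068*I*sqrt(3)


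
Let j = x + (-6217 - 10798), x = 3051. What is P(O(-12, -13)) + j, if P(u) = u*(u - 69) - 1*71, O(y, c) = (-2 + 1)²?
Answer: -14103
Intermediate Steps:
O(y, c) = 1 (O(y, c) = (-1)² = 1)
j = -13964 (j = 3051 + (-6217 - 10798) = 3051 - 17015 = -13964)
P(u) = -71 + u*(-69 + u) (P(u) = u*(-69 + u) - 71 = -71 + u*(-69 + u))
P(O(-12, -13)) + j = (-71 + 1² - 69*1) - 13964 = (-71 + 1 - 69) - 13964 = -139 - 13964 = -14103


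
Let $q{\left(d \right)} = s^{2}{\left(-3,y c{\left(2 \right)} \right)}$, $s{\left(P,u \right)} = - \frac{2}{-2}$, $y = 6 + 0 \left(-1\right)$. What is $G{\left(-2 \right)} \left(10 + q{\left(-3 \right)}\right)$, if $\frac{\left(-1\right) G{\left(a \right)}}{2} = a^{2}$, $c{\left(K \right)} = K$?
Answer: $-88$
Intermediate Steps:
$G{\left(a \right)} = - 2 a^{2}$
$y = 6$ ($y = 6 + 0 = 6$)
$s{\left(P,u \right)} = 1$ ($s{\left(P,u \right)} = \left(-2\right) \left(- \frac{1}{2}\right) = 1$)
$q{\left(d \right)} = 1$ ($q{\left(d \right)} = 1^{2} = 1$)
$G{\left(-2 \right)} \left(10 + q{\left(-3 \right)}\right) = - 2 \left(-2\right)^{2} \left(10 + 1\right) = \left(-2\right) 4 \cdot 11 = \left(-8\right) 11 = -88$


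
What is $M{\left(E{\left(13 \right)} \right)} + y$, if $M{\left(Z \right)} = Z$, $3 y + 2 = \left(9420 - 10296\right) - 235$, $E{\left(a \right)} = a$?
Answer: $-358$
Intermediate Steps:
$y = -371$ ($y = - \frac{2}{3} + \frac{\left(9420 - 10296\right) - 235}{3} = - \frac{2}{3} + \frac{-876 - 235}{3} = - \frac{2}{3} + \frac{1}{3} \left(-1111\right) = - \frac{2}{3} - \frac{1111}{3} = -371$)
$M{\left(E{\left(13 \right)} \right)} + y = 13 - 371 = -358$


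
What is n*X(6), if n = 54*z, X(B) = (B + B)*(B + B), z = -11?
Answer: -85536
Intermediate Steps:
X(B) = 4*B² (X(B) = (2*B)*(2*B) = 4*B²)
n = -594 (n = 54*(-11) = -594)
n*X(6) = -2376*6² = -2376*36 = -594*144 = -85536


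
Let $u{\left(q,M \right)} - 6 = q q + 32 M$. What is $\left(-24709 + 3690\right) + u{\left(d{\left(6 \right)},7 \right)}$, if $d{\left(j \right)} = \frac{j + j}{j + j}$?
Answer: $-20788$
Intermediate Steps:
$d{\left(j \right)} = 1$ ($d{\left(j \right)} = \frac{2 j}{2 j} = 2 j \frac{1}{2 j} = 1$)
$u{\left(q,M \right)} = 6 + q^{2} + 32 M$ ($u{\left(q,M \right)} = 6 + \left(q q + 32 M\right) = 6 + \left(q^{2} + 32 M\right) = 6 + q^{2} + 32 M$)
$\left(-24709 + 3690\right) + u{\left(d{\left(6 \right)},7 \right)} = \left(-24709 + 3690\right) + \left(6 + 1^{2} + 32 \cdot 7\right) = -21019 + \left(6 + 1 + 224\right) = -21019 + 231 = -20788$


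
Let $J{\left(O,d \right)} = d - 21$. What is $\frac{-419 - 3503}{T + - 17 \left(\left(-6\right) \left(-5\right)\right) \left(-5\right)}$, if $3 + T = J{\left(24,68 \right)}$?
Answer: $- \frac{1961}{1297} \approx -1.512$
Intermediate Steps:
$J{\left(O,d \right)} = -21 + d$ ($J{\left(O,d \right)} = d - 21 = -21 + d$)
$T = 44$ ($T = -3 + \left(-21 + 68\right) = -3 + 47 = 44$)
$\frac{-419 - 3503}{T + - 17 \left(\left(-6\right) \left(-5\right)\right) \left(-5\right)} = \frac{-419 - 3503}{44 + - 17 \left(\left(-6\right) \left(-5\right)\right) \left(-5\right)} = - \frac{3922}{44 + \left(-17\right) 30 \left(-5\right)} = - \frac{3922}{44 - -2550} = - \frac{3922}{44 + 2550} = - \frac{3922}{2594} = \left(-3922\right) \frac{1}{2594} = - \frac{1961}{1297}$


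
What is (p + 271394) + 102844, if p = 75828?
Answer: 450066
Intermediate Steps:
(p + 271394) + 102844 = (75828 + 271394) + 102844 = 347222 + 102844 = 450066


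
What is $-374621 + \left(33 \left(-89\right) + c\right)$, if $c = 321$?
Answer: $-377237$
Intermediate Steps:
$-374621 + \left(33 \left(-89\right) + c\right) = -374621 + \left(33 \left(-89\right) + 321\right) = -374621 + \left(-2937 + 321\right) = -374621 - 2616 = -377237$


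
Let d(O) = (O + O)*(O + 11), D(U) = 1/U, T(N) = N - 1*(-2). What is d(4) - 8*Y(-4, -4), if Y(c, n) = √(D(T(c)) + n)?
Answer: 120 - 12*I*√2 ≈ 120.0 - 16.971*I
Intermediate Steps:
T(N) = 2 + N (T(N) = N + 2 = 2 + N)
d(O) = 2*O*(11 + O) (d(O) = (2*O)*(11 + O) = 2*O*(11 + O))
Y(c, n) = √(n + 1/(2 + c)) (Y(c, n) = √(1/(2 + c) + n) = √(n + 1/(2 + c)))
d(4) - 8*Y(-4, -4) = 2*4*(11 + 4) - 8*√(1 - 4*(2 - 4))*(I*√2/2) = 2*4*15 - 8*√(1 - 4*(-2))*(I*√2/2) = 120 - 8*I*√2*√(1 + 8)/2 = 120 - 8*3*I*√2/2 = 120 - 12*I*√2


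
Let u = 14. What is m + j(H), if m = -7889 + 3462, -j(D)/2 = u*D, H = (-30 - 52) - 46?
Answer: -843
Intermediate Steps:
H = -128 (H = -82 - 46 = -128)
j(D) = -28*D
m = -4427
m + j(H) = -4427 - 28*(-128) = -4427 + 3584 = -843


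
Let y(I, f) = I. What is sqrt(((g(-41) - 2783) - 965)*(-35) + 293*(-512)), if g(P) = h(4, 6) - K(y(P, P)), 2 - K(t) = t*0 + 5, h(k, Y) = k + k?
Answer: I*sqrt(19221) ≈ 138.64*I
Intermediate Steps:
h(k, Y) = 2*k
K(t) = -3 (K(t) = 2 - (t*0 + 5) = 2 - (0 + 5) = 2 - 1*5 = 2 - 5 = -3)
g(P) = 11 (g(P) = 2*4 - 1*(-3) = 8 + 3 = 11)
sqrt(((g(-41) - 2783) - 965)*(-35) + 293*(-512)) = sqrt(((11 - 2783) - 965)*(-35) + 293*(-512)) = sqrt((-2772 - 965)*(-35) - 150016) = sqrt(-3737*(-35) - 150016) = sqrt(130795 - 150016) = sqrt(-19221) = I*sqrt(19221)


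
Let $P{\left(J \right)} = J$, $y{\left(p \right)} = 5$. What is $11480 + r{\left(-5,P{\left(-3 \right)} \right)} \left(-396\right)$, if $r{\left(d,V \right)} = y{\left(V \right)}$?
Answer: $9500$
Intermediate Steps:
$r{\left(d,V \right)} = 5$
$11480 + r{\left(-5,P{\left(-3 \right)} \right)} \left(-396\right) = 11480 + 5 \left(-396\right) = 11480 - 1980 = 9500$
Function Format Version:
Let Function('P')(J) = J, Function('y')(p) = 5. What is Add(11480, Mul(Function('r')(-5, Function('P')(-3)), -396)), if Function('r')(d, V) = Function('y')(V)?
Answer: 9500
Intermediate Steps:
Function('r')(d, V) = 5
Add(11480, Mul(Function('r')(-5, Function('P')(-3)), -396)) = Add(11480, Mul(5, -396)) = Add(11480, -1980) = 9500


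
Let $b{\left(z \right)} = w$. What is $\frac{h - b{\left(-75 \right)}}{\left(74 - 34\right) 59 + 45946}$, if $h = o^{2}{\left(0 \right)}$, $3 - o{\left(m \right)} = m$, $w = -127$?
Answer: $\frac{68}{24153} \approx 0.0028154$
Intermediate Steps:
$o{\left(m \right)} = 3 - m$
$b{\left(z \right)} = -127$
$h = 9$ ($h = \left(3 - 0\right)^{2} = \left(3 + 0\right)^{2} = 3^{2} = 9$)
$\frac{h - b{\left(-75 \right)}}{\left(74 - 34\right) 59 + 45946} = \frac{9 - -127}{\left(74 - 34\right) 59 + 45946} = \frac{9 + 127}{40 \cdot 59 + 45946} = \frac{136}{2360 + 45946} = \frac{136}{48306} = 136 \cdot \frac{1}{48306} = \frac{68}{24153}$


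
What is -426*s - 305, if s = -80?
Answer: 33775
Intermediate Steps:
-426*s - 305 = -426*(-80) - 305 = 34080 - 305 = 33775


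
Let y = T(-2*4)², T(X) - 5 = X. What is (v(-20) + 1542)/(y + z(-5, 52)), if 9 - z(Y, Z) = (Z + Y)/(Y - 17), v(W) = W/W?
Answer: 33946/443 ≈ 76.628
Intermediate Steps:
v(W) = 1
T(X) = 5 + X
z(Y, Z) = 9 - (Y + Z)/(-17 + Y) (z(Y, Z) = 9 - (Z + Y)/(Y - 17) = 9 - (Y + Z)/(-17 + Y))
y = 9 (y = (5 - 2*4)² = (5 - 8)² = (-3)² = 9)
(v(-20) + 1542)/(y + z(-5, 52)) = (1 + 1542)/(9 + (-153 - 1*52 + 8*(-5))/(-17 - 5)) = 1543/(9 + (-153 - 52 - 40)/(-22)) = 1543/(9 - 1/22*(-245)) = 1543/(9 + 245/22) = 1543/(443/22) = 1543*(22/443) = 33946/443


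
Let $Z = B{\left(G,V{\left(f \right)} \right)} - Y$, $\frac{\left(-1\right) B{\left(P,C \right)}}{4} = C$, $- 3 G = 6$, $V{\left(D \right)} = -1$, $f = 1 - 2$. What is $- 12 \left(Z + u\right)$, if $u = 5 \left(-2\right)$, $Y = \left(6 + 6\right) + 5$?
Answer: $276$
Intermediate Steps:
$f = -1$
$G = -2$ ($G = \left(- \frac{1}{3}\right) 6 = -2$)
$B{\left(P,C \right)} = - 4 C$
$Y = 17$ ($Y = 12 + 5 = 17$)
$u = -10$
$Z = -13$ ($Z = \left(-4\right) \left(-1\right) - 17 = 4 - 17 = -13$)
$- 12 \left(Z + u\right) = - 12 \left(-13 - 10\right) = \left(-12\right) \left(-23\right) = 276$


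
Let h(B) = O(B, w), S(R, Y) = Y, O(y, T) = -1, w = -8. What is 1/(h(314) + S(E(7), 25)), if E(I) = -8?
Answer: 1/24 ≈ 0.041667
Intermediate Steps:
h(B) = -1
1/(h(314) + S(E(7), 25)) = 1/(-1 + 25) = 1/24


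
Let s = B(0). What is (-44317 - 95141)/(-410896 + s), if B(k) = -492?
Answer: 69729/205694 ≈ 0.33899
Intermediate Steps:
s = -492
(-44317 - 95141)/(-410896 + s) = (-44317 - 95141)/(-410896 - 492) = -139458/(-411388) = -139458*(-1/411388) = 69729/205694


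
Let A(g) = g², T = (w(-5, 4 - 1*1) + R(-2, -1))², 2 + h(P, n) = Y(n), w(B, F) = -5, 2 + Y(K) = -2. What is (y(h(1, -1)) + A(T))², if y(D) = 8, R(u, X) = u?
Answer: 5803281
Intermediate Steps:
Y(K) = -4 (Y(K) = -2 - 2 = -4)
h(P, n) = -6 (h(P, n) = -2 - 4 = -6)
T = 49 (T = (-5 - 2)² = (-7)² = 49)
(y(h(1, -1)) + A(T))² = (8 + 49²)² = (8 + 2401)² = 2409² = 5803281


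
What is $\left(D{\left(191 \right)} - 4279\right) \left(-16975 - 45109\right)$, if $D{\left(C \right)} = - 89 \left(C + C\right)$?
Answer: $2376389268$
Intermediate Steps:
$D{\left(C \right)} = - 178 C$ ($D{\left(C \right)} = - 89 \cdot 2 C = - 178 C$)
$\left(D{\left(191 \right)} - 4279\right) \left(-16975 - 45109\right) = \left(\left(-178\right) 191 - 4279\right) \left(-16975 - 45109\right) = \left(-33998 - 4279\right) \left(-62084\right) = \left(-38277\right) \left(-62084\right) = 2376389268$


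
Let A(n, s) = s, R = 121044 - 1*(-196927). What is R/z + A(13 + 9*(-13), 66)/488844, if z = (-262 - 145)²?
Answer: 700221389/364759098 ≈ 1.9197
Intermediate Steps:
R = 317971 (R = 121044 + 196927 = 317971)
z = 165649 (z = (-407)² = 165649)
R/z + A(13 + 9*(-13), 66)/488844 = 317971/165649 + 66/488844 = 317971*(1/165649) + 66*(1/488844) = 317971/165649 + 11/81474 = 700221389/364759098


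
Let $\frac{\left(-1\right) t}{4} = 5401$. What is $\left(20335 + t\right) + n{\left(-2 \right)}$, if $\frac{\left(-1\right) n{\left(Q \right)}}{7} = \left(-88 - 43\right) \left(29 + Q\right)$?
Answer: $23490$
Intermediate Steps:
$t = -21604$ ($t = \left(-4\right) 5401 = -21604$)
$n{\left(Q \right)} = 26593 + 917 Q$ ($n{\left(Q \right)} = - 7 \left(-88 - 43\right) \left(29 + Q\right) = - 7 \left(- 131 \left(29 + Q\right)\right) = - 7 \left(-3799 - 131 Q\right) = 26593 + 917 Q$)
$\left(20335 + t\right) + n{\left(-2 \right)} = \left(20335 - 21604\right) + \left(26593 + 917 \left(-2\right)\right) = -1269 + \left(26593 - 1834\right) = -1269 + 24759 = 23490$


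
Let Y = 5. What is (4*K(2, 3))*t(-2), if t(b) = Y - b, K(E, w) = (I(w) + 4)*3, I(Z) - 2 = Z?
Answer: 756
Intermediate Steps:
I(Z) = 2 + Z
K(E, w) = 18 + 3*w (K(E, w) = ((2 + w) + 4)*3 = (6 + w)*3 = 18 + 3*w)
t(b) = 5 - b
(4*K(2, 3))*t(-2) = (4*(18 + 3*3))*(5 - 1*(-2)) = (4*(18 + 9))*(5 + 2) = (4*27)*7 = 108*7 = 756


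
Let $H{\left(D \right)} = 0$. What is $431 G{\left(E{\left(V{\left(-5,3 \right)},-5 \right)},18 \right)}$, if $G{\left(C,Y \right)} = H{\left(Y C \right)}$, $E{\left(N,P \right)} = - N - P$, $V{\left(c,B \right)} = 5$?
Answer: $0$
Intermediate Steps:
$G{\left(C,Y \right)} = 0$
$431 G{\left(E{\left(V{\left(-5,3 \right)},-5 \right)},18 \right)} = 431 \cdot 0 = 0$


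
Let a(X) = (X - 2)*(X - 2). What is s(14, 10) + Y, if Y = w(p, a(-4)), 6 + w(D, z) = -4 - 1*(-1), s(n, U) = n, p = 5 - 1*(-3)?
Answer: 5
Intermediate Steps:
a(X) = (-2 + X)² (a(X) = (-2 + X)*(-2 + X) = (-2 + X)²)
p = 8 (p = 5 + 3 = 8)
w(D, z) = -9 (w(D, z) = -6 + (-4 - 1*(-1)) = -6 + (-4 + 1) = -6 - 3 = -9)
Y = -9
s(14, 10) + Y = 14 - 9 = 5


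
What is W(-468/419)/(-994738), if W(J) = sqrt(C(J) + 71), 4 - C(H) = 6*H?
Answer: -sqrt(14343627)/416795222 ≈ -9.0867e-6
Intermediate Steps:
C(H) = 4 - 6*H
W(J) = sqrt(75 - 6*J) (W(J) = sqrt((4 - 6*J) + 71) = sqrt(75 - 6*J))
W(-468/419)/(-994738) = sqrt(75 - (-2808)/419)/(-994738) = sqrt(75 - (-2808)/419)*(-1/994738) = sqrt(75 - 6*(-468/419))*(-1/994738) = sqrt(75 + 2808/419)*(-1/994738) = sqrt(34233/419)*(-1/994738) = (sqrt(14343627)/419)*(-1/994738) = -sqrt(14343627)/416795222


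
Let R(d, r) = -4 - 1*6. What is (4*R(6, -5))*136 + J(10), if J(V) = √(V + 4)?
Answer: -5440 + √14 ≈ -5436.3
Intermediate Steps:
R(d, r) = -10 (R(d, r) = -4 - 6 = -10)
J(V) = √(4 + V)
(4*R(6, -5))*136 + J(10) = (4*(-10))*136 + √(4 + 10) = -40*136 + √14 = -5440 + √14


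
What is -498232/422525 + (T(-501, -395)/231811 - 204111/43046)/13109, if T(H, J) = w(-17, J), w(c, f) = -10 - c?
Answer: -65193038272540964103/55269917419747948850 ≈ -1.1795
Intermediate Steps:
T(H, J) = 7 (T(H, J) = -10 - 1*(-17) = -10 + 17 = 7)
-498232/422525 + (T(-501, -395)/231811 - 204111/43046)/13109 = -498232/422525 + (7/231811 - 204111/43046)/13109 = -498232*1/422525 + (7*(1/231811) - 204111*1/43046)*(1/13109) = -498232/422525 + (7/231811 - 204111/43046)*(1/13109) = -498232/422525 - 47314873699/9978536306*1/13109 = -498232/422525 - 47314873699/130808632435354 = -65193038272540964103/55269917419747948850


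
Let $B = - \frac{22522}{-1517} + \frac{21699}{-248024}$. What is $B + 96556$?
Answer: $\frac{36334980585993}{376252408} \approx 96571.0$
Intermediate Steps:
$B = \frac{5553079145}{376252408}$ ($B = \left(-22522\right) \left(- \frac{1}{1517}\right) + 21699 \left(- \frac{1}{248024}\right) = \frac{22522}{1517} - \frac{21699}{248024} = \frac{5553079145}{376252408} \approx 14.759$)
$B + 96556 = \frac{5553079145}{376252408} + 96556 = \frac{36334980585993}{376252408}$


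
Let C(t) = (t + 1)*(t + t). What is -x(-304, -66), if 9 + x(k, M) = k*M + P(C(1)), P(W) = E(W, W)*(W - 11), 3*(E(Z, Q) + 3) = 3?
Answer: -20069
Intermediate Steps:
E(Z, Q) = -2 (E(Z, Q) = -3 + (1/3)*3 = -3 + 1 = -2)
C(t) = 2*t*(1 + t) (C(t) = (1 + t)*(2*t) = 2*t*(1 + t))
P(W) = 22 - 2*W (P(W) = -2*(W - 11) = -2*(-11 + W) = 22 - 2*W)
x(k, M) = 5 + M*k (x(k, M) = -9 + (k*M + (22 - 4*(1 + 1))) = -9 + (M*k + (22 - 4*2)) = -9 + (M*k + (22 - 2*4)) = -9 + (M*k + (22 - 8)) = -9 + (M*k + 14) = -9 + (14 + M*k) = 5 + M*k)
-x(-304, -66) = -(5 - 66*(-304)) = -(5 + 20064) = -1*20069 = -20069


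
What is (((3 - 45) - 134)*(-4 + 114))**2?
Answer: 374809600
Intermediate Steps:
(((3 - 45) - 134)*(-4 + 114))**2 = ((-42 - 134)*110)**2 = (-176*110)**2 = (-19360)**2 = 374809600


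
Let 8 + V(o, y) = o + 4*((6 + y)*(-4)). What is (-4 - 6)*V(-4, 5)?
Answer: 1880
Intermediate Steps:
V(o, y) = -104 + o - 16*y (V(o, y) = -8 + (o + 4*((6 + y)*(-4))) = -8 + (o + 4*(-24 - 4*y)) = -8 + (o + (-96 - 16*y)) = -8 + (-96 + o - 16*y) = -104 + o - 16*y)
(-4 - 6)*V(-4, 5) = (-4 - 6)*(-104 - 4 - 16*5) = -10*(-104 - 4 - 80) = -10*(-188) = 1880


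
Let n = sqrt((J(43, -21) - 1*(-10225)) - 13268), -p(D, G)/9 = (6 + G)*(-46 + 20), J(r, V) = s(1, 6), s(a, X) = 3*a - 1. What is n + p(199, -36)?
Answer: -7020 + I*sqrt(3041) ≈ -7020.0 + 55.145*I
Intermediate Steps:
s(a, X) = -1 + 3*a
J(r, V) = 2 (J(r, V) = -1 + 3*1 = -1 + 3 = 2)
p(D, G) = 1404 + 234*G (p(D, G) = -9*(6 + G)*(-46 + 20) = -9*(6 + G)*(-26) = -9*(-156 - 26*G) = 1404 + 234*G)
n = I*sqrt(3041) (n = sqrt((2 - 1*(-10225)) - 13268) = sqrt((2 + 10225) - 13268) = sqrt(10227 - 13268) = sqrt(-3041) = I*sqrt(3041) ≈ 55.145*I)
n + p(199, -36) = I*sqrt(3041) + (1404 + 234*(-36)) = I*sqrt(3041) + (1404 - 8424) = I*sqrt(3041) - 7020 = -7020 + I*sqrt(3041)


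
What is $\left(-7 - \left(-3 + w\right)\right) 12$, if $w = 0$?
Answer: $-48$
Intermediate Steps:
$\left(-7 - \left(-3 + w\right)\right) 12 = \left(-7 + \left(3 - 0\right)\right) 12 = \left(-7 + \left(3 + 0\right)\right) 12 = \left(-7 + 3\right) 12 = \left(-4\right) 12 = -48$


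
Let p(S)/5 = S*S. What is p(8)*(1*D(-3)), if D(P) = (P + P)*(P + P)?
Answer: 11520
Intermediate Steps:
p(S) = 5*S² (p(S) = 5*(S*S) = 5*S²)
D(P) = 4*P² (D(P) = (2*P)*(2*P) = 4*P²)
p(8)*(1*D(-3)) = (5*8²)*(1*(4*(-3)²)) = (5*64)*(1*(4*9)) = 320*(1*36) = 320*36 = 11520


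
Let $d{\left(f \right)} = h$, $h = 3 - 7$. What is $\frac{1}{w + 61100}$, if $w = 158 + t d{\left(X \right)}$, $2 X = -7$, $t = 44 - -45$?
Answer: $\frac{1}{60902} \approx 1.642 \cdot 10^{-5}$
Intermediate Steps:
$t = 89$ ($t = 44 + 45 = 89$)
$X = - \frac{7}{2}$ ($X = \frac{1}{2} \left(-7\right) = - \frac{7}{2} \approx -3.5$)
$h = -4$ ($h = 3 - 7 = -4$)
$d{\left(f \right)} = -4$
$w = -198$ ($w = 158 + 89 \left(-4\right) = 158 - 356 = -198$)
$\frac{1}{w + 61100} = \frac{1}{-198 + 61100} = \frac{1}{60902}$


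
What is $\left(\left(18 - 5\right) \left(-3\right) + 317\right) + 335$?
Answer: $613$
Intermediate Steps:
$\left(\left(18 - 5\right) \left(-3\right) + 317\right) + 335 = \left(13 \left(-3\right) + 317\right) + 335 = \left(-39 + 317\right) + 335 = 278 + 335 = 613$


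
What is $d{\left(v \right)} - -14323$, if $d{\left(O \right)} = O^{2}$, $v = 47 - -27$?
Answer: $19799$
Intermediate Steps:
$v = 74$ ($v = 47 + 27 = 74$)
$d{\left(v \right)} - -14323 = 74^{2} - -14323 = 5476 + 14323 = 19799$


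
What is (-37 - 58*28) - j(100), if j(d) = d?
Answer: -1761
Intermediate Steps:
(-37 - 58*28) - j(100) = (-37 - 58*28) - 1*100 = (-37 - 1624) - 100 = -1661 - 100 = -1761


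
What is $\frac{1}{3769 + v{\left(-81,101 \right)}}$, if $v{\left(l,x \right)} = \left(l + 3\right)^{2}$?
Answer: $\frac{1}{9853} \approx 0.00010149$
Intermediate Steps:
$v{\left(l,x \right)} = \left(3 + l\right)^{2}$
$\frac{1}{3769 + v{\left(-81,101 \right)}} = \frac{1}{3769 + \left(3 - 81\right)^{2}} = \frac{1}{3769 + \left(-78\right)^{2}} = \frac{1}{3769 + 6084} = \frac{1}{9853}$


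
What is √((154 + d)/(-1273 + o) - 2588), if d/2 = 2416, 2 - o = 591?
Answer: I*√45826499/133 ≈ 50.899*I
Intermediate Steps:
o = -589 (o = 2 - 1*591 = 2 - 591 = -589)
d = 4832 (d = 2*2416 = 4832)
√((154 + d)/(-1273 + o) - 2588) = √((154 + 4832)/(-1273 - 589) - 2588) = √(4986/(-1862) - 2588) = √(4986*(-1/1862) - 2588) = √(-2493/931 - 2588) = √(-2411921/931) = I*√45826499/133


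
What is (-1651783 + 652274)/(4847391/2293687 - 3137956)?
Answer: 2292560799683/7197484036381 ≈ 0.31852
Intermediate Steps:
(-1651783 + 652274)/(4847391/2293687 - 3137956) = -999509/(4847391*(1/2293687) - 3137956) = -999509/(4847391/2293687 - 3137956) = -999509/(-7197484036381/2293687) = -999509*(-2293687/7197484036381) = 2292560799683/7197484036381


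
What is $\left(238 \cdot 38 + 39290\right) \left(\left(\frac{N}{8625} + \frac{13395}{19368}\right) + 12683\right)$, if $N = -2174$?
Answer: $\frac{5689330406926309}{9280500} \approx 6.1304 \cdot 10^{8}$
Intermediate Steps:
$\left(238 \cdot 38 + 39290\right) \left(\left(\frac{N}{8625} + \frac{13395}{19368}\right) + 12683\right) = \left(238 \cdot 38 + 39290\right) \left(\left(- \frac{2174}{8625} + \frac{13395}{19368}\right) + 12683\right) = \left(9044 + 39290\right) \left(\left(\left(-2174\right) \frac{1}{8625} + 13395 \cdot \frac{1}{19368}\right) + 12683\right) = 48334 \left(\left(- \frac{2174}{8625} + \frac{4465}{6456}\right) + 12683\right) = 48334 \left(\frac{8158427}{18561000} + 12683\right) = 48334 \cdot \frac{235417321427}{18561000} = \frac{5689330406926309}{9280500}$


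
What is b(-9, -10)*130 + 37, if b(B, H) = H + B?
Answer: -2433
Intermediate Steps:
b(B, H) = B + H
b(-9, -10)*130 + 37 = (-9 - 10)*130 + 37 = -19*130 + 37 = -2470 + 37 = -2433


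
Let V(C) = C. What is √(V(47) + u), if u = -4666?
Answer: I*√4619 ≈ 67.963*I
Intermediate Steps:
√(V(47) + u) = √(47 - 4666) = √(-4619) = I*√4619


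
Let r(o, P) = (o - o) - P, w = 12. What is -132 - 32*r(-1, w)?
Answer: 252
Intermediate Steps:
r(o, P) = -P (r(o, P) = 0 - P = -P)
-132 - 32*r(-1, w) = -132 - (-32)*12 = -132 - 32*(-12) = -132 + 384 = 252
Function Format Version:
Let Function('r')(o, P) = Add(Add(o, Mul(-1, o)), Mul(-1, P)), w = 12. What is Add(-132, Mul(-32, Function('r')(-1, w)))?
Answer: 252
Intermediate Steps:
Function('r')(o, P) = Mul(-1, P) (Function('r')(o, P) = Add(0, Mul(-1, P)) = Mul(-1, P))
Add(-132, Mul(-32, Function('r')(-1, w))) = Add(-132, Mul(-32, Mul(-1, 12))) = Add(-132, Mul(-32, -12)) = Add(-132, 384) = 252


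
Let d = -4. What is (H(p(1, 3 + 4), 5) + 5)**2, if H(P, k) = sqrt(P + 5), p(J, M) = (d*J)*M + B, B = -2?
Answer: 50*I ≈ 50.0*I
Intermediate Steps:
p(J, M) = -2 - 4*J*M (p(J, M) = (-4*J)*M - 2 = -4*J*M - 2 = -2 - 4*J*M)
H(P, k) = sqrt(5 + P)
(H(p(1, 3 + 4), 5) + 5)**2 = (sqrt(5 + (-2 - 4*1*(3 + 4))) + 5)**2 = (sqrt(5 + (-2 - 4*1*7)) + 5)**2 = (sqrt(5 + (-2 - 28)) + 5)**2 = (sqrt(5 - 30) + 5)**2 = (sqrt(-25) + 5)**2 = (5*I + 5)**2 = (5 + 5*I)**2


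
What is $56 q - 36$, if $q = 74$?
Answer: $4108$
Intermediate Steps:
$56 q - 36 = 56 \cdot 74 - 36 = 4144 - 36 = 4108$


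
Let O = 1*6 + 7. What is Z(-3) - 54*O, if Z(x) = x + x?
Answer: -708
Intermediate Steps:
Z(x) = 2*x
O = 13 (O = 6 + 7 = 13)
Z(-3) - 54*O = 2*(-3) - 54*13 = -6 - 702 = -708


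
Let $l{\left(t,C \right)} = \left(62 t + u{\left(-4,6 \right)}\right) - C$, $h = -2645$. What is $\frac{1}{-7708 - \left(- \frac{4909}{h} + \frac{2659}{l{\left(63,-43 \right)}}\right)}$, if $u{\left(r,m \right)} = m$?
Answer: $- \frac{418439}{3226385738} \approx -0.00012969$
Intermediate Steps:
$l{\left(t,C \right)} = 6 - C + 62 t$ ($l{\left(t,C \right)} = \left(62 t + 6\right) - C = \left(6 + 62 t\right) - C = 6 - C + 62 t$)
$\frac{1}{-7708 - \left(- \frac{4909}{h} + \frac{2659}{l{\left(63,-43 \right)}}\right)} = \frac{1}{-7708 - \left(\frac{4909}{2645} + \frac{2659}{6 - -43 + 62 \cdot 63}\right)} = \frac{1}{-7708 - \left(\frac{4909}{2645} + \frac{2659}{6 + 43 + 3906}\right)} = \frac{1}{-7708 - \left(\frac{4909}{2645} + \frac{2659}{3955}\right)} = \frac{1}{-7708 - \frac{1057926}{418439}} = \frac{1}{- \frac{3226385738}{418439}} = - \frac{418439}{3226385738}$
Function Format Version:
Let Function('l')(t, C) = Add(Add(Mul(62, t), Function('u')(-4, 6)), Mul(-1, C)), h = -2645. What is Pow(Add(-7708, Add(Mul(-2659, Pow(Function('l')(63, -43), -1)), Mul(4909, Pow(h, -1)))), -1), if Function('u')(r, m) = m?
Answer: Rational(-418439, 3226385738) ≈ -0.00012969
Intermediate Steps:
Function('l')(t, C) = Add(6, Mul(-1, C), Mul(62, t)) (Function('l')(t, C) = Add(Add(Mul(62, t), 6), Mul(-1, C)) = Add(Add(6, Mul(62, t)), Mul(-1, C)) = Add(6, Mul(-1, C), Mul(62, t)))
Pow(Add(-7708, Add(Mul(-2659, Pow(Function('l')(63, -43), -1)), Mul(4909, Pow(h, -1)))), -1) = Pow(Add(-7708, Add(Mul(-2659, Pow(Add(6, Mul(-1, -43), Mul(62, 63)), -1)), Mul(4909, Pow(-2645, -1)))), -1) = Pow(Add(-7708, Add(Mul(-2659, Pow(Add(6, 43, 3906), -1)), Mul(4909, Rational(-1, 2645)))), -1) = Pow(Add(-7708, Add(Mul(-2659, Pow(3955, -1)), Rational(-4909, 2645))), -1) = Pow(Add(-7708, Add(Mul(-2659, Rational(1, 3955)), Rational(-4909, 2645))), -1) = Pow(Add(-7708, Add(Rational(-2659, 3955), Rational(-4909, 2645))), -1) = Pow(Add(-7708, Rational(-1057926, 418439)), -1) = Pow(Rational(-3226385738, 418439), -1) = Rational(-418439, 3226385738)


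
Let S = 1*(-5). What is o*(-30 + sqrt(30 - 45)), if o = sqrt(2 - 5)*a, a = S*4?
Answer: 60*sqrt(5) + 600*I*sqrt(3) ≈ 134.16 + 1039.2*I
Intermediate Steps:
S = -5
a = -20 (a = -5*4 = -20)
o = -20*I*sqrt(3) (o = sqrt(2 - 5)*(-20) = sqrt(-3)*(-20) = (I*sqrt(3))*(-20) = -20*I*sqrt(3) ≈ -34.641*I)
o*(-30 + sqrt(30 - 45)) = (-20*I*sqrt(3))*(-30 + sqrt(30 - 45)) = (-20*I*sqrt(3))*(-30 + sqrt(-15)) = (-20*I*sqrt(3))*(-30 + I*sqrt(15)) = -20*I*sqrt(3)*(-30 + I*sqrt(15))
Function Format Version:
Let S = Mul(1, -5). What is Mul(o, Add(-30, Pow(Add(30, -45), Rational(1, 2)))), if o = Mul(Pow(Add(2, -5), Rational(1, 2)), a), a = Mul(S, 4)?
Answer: Add(Mul(60, Pow(5, Rational(1, 2))), Mul(600, I, Pow(3, Rational(1, 2)))) ≈ Add(134.16, Mul(1039.2, I))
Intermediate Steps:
S = -5
a = -20 (a = Mul(-5, 4) = -20)
o = Mul(-20, I, Pow(3, Rational(1, 2))) (o = Mul(Pow(Add(2, -5), Rational(1, 2)), -20) = Mul(Pow(-3, Rational(1, 2)), -20) = Mul(Mul(I, Pow(3, Rational(1, 2))), -20) = Mul(-20, I, Pow(3, Rational(1, 2))) ≈ Mul(-34.641, I))
Mul(o, Add(-30, Pow(Add(30, -45), Rational(1, 2)))) = Mul(Mul(-20, I, Pow(3, Rational(1, 2))), Add(-30, Pow(Add(30, -45), Rational(1, 2)))) = Mul(Mul(-20, I, Pow(3, Rational(1, 2))), Add(-30, Pow(-15, Rational(1, 2)))) = Mul(Mul(-20, I, Pow(3, Rational(1, 2))), Add(-30, Mul(I, Pow(15, Rational(1, 2))))) = Mul(-20, I, Pow(3, Rational(1, 2)), Add(-30, Mul(I, Pow(15, Rational(1, 2)))))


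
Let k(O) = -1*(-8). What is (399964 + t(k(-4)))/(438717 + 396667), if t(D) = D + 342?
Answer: 200157/417692 ≈ 0.47920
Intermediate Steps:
k(O) = 8
t(D) = 342 + D
(399964 + t(k(-4)))/(438717 + 396667) = (399964 + (342 + 8))/(438717 + 396667) = (399964 + 350)/835384 = 400314*(1/835384) = 200157/417692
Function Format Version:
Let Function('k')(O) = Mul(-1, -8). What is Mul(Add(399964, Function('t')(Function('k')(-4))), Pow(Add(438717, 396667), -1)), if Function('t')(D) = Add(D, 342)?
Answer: Rational(200157, 417692) ≈ 0.47920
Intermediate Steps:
Function('k')(O) = 8
Function('t')(D) = Add(342, D)
Mul(Add(399964, Function('t')(Function('k')(-4))), Pow(Add(438717, 396667), -1)) = Mul(Add(399964, Add(342, 8)), Pow(Add(438717, 396667), -1)) = Mul(Add(399964, 350), Pow(835384, -1)) = Mul(400314, Rational(1, 835384)) = Rational(200157, 417692)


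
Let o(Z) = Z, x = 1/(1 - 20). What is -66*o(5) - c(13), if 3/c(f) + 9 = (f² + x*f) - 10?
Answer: -936267/2837 ≈ -330.02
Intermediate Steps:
x = -1/19 (x = 1/(-19) = -1/19 ≈ -0.052632)
c(f) = 3/(-19 + f² - f/19) (c(f) = 3/(-9 + ((f² - f/19) - 10)) = 3/(-9 + (-10 + f² - f/19)) = 3/(-19 + f² - f/19))
-66*o(5) - c(13) = -66*5 - 57/(-361 - 1*13 + 19*13²) = -330 - 57/(-361 - 13 + 19*169) = -330 - 57/(-361 - 13 + 3211) = -330 - 57/2837 = -936267/2837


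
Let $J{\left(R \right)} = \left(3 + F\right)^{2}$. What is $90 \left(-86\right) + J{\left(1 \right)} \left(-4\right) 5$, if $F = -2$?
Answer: $-7760$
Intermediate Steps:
$J{\left(R \right)} = 1$ ($J{\left(R \right)} = \left(3 - 2\right)^{2} = 1^{2} = 1$)
$90 \left(-86\right) + J{\left(1 \right)} \left(-4\right) 5 = 90 \left(-86\right) + 1 \left(-4\right) 5 = -7740 - 20 = -7760$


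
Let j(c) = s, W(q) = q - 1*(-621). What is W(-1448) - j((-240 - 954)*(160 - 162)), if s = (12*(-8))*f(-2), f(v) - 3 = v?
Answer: -731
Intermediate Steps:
f(v) = 3 + v
W(q) = 621 + q (W(q) = q + 621 = 621 + q)
s = -96 (s = (12*(-8))*(3 - 2) = -96*1 = -96)
j(c) = -96
W(-1448) - j((-240 - 954)*(160 - 162)) = (621 - 1448) - 1*(-96) = -827 + 96 = -731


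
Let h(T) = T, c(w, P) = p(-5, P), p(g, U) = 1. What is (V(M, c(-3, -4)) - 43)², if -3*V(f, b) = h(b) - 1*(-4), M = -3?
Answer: 17956/9 ≈ 1995.1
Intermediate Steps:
c(w, P) = 1
V(f, b) = -4/3 - b/3 (V(f, b) = -(b - 1*(-4))/3 = -(b + 4)/3 = -(4 + b)/3 = -4/3 - b/3)
(V(M, c(-3, -4)) - 43)² = ((-4/3 - ⅓*1) - 43)² = ((-4/3 - ⅓) - 43)² = (-5/3 - 43)² = (-134/3)² = 17956/9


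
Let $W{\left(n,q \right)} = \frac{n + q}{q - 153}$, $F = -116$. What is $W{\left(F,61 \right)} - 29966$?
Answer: $- \frac{2756817}{92} \approx -29965.0$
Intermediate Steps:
$W{\left(n,q \right)} = \frac{n + q}{-153 + q}$
$W{\left(F,61 \right)} - 29966 = \frac{-116 + 61}{-153 + 61} - 29966 = \frac{1}{-92} \left(-55\right) - 29966 = \left(- \frac{1}{92}\right) \left(-55\right) - 29966 = \frac{55}{92} - 29966 = - \frac{2756817}{92}$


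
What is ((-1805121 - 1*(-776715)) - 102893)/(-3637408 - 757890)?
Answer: 1131299/4395298 ≈ 0.25739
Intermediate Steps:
((-1805121 - 1*(-776715)) - 102893)/(-3637408 - 757890) = ((-1805121 + 776715) - 102893)/(-4395298) = (-1028406 - 102893)*(-1/4395298) = -1131299*(-1/4395298) = 1131299/4395298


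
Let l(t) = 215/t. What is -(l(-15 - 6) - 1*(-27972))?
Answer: -587197/21 ≈ -27962.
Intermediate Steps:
-(l(-15 - 6) - 1*(-27972)) = -(215/(-15 - 6) - 1*(-27972)) = -(215/(-21) + 27972) = -(215*(-1/21) + 27972) = -(-215/21 + 27972) = -1*587197/21 = -587197/21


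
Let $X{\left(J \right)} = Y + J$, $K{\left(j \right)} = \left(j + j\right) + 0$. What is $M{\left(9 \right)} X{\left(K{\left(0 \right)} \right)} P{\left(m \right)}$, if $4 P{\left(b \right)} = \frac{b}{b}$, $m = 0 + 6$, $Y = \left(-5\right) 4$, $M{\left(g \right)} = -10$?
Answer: $50$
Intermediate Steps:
$K{\left(j \right)} = 2 j$ ($K{\left(j \right)} = 2 j + 0 = 2 j$)
$Y = -20$
$m = 6$
$X{\left(J \right)} = -20 + J$
$P{\left(b \right)} = \frac{1}{4}$ ($P{\left(b \right)} = \frac{b \frac{1}{b}}{4} = \frac{1}{4} \cdot 1 = \frac{1}{4}$)
$M{\left(9 \right)} X{\left(K{\left(0 \right)} \right)} P{\left(m \right)} = - 10 \left(-20 + 2 \cdot 0\right) \frac{1}{4} = - 10 \left(-20 + 0\right) \frac{1}{4} = \left(-10\right) \left(-20\right) \frac{1}{4} = 200 \cdot \frac{1}{4} = 50$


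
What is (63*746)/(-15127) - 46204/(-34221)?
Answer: -129912950/73951581 ≈ -1.7567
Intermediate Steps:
(63*746)/(-15127) - 46204/(-34221) = 46998*(-1/15127) - 46204*(-1/34221) = -6714/2161 + 46204/34221 = -129912950/73951581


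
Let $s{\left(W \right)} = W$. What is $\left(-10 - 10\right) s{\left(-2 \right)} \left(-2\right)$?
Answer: $-80$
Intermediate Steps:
$\left(-10 - 10\right) s{\left(-2 \right)} \left(-2\right) = \left(-10 - 10\right) \left(-2\right) \left(-2\right) = \left(-20\right) \left(-2\right) \left(-2\right) = 40 \left(-2\right) = -80$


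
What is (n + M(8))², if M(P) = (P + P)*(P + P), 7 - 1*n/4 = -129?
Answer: 640000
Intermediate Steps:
n = 544 (n = 28 - 4*(-129) = 28 + 516 = 544)
M(P) = 4*P² (M(P) = (2*P)*(2*P) = 4*P²)
(n + M(8))² = (544 + 4*8²)² = (544 + 4*64)² = (544 + 256)² = 800² = 640000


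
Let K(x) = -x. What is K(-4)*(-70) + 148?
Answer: -132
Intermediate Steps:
K(-4)*(-70) + 148 = -1*(-4)*(-70) + 148 = 4*(-70) + 148 = -280 + 148 = -132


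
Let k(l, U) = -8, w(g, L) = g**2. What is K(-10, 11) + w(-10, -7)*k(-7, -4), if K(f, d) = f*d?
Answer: -910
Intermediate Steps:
K(f, d) = d*f
K(-10, 11) + w(-10, -7)*k(-7, -4) = 11*(-10) + (-10)**2*(-8) = -110 + 100*(-8) = -110 - 800 = -910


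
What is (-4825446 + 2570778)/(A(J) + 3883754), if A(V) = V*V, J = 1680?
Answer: -86718/257929 ≈ -0.33621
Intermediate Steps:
A(V) = V²
(-4825446 + 2570778)/(A(J) + 3883754) = (-4825446 + 2570778)/(1680² + 3883754) = -2254668/(2822400 + 3883754) = -2254668/6706154 = -2254668*1/6706154 = -86718/257929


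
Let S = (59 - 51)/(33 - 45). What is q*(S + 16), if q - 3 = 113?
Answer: 5336/3 ≈ 1778.7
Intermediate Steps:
q = 116 (q = 3 + 113 = 116)
S = -2/3 (S = 8/(-12) = 8*(-1/12) = -2/3 ≈ -0.66667)
q*(S + 16) = 116*(-2/3 + 16) = 116*(46/3) = 5336/3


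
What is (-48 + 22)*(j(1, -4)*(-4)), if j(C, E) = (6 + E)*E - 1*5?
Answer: -1352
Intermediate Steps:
j(C, E) = -5 + E*(6 + E) (j(C, E) = E*(6 + E) - 5 = -5 + E*(6 + E))
(-48 + 22)*(j(1, -4)*(-4)) = (-48 + 22)*((-5 + (-4)**2 + 6*(-4))*(-4)) = -26*(-5 + 16 - 24)*(-4) = -(-338)*(-4) = -26*52 = -1352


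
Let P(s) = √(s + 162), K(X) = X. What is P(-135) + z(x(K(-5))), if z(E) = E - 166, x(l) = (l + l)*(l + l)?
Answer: -66 + 3*√3 ≈ -60.804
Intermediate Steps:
x(l) = 4*l² (x(l) = (2*l)*(2*l) = 4*l²)
P(s) = √(162 + s)
z(E) = -166 + E
P(-135) + z(x(K(-5))) = √(162 - 135) + (-166 + 4*(-5)²) = √27 + (-166 + 4*25) = 3*√3 + (-166 + 100) = 3*√3 - 66 = -66 + 3*√3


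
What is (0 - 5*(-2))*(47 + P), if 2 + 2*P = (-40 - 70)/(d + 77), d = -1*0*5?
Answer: 3170/7 ≈ 452.86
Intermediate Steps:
d = 0 (d = 0*5 = 0)
P = -12/7 (P = -1 + ((-40 - 70)/(0 + 77))/2 = -1 + (-110/77)/2 = -1 + (-110*1/77)/2 = -1 + (1/2)*(-10/7) = -1 - 5/7 = -12/7 ≈ -1.7143)
(0 - 5*(-2))*(47 + P) = (0 - 5*(-2))*(47 - 12/7) = (0 + 10)*(317/7) = 10*(317/7) = 3170/7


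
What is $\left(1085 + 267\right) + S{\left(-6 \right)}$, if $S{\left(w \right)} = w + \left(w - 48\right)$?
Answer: $1292$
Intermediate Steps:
$S{\left(w \right)} = -48 + 2 w$ ($S{\left(w \right)} = w + \left(-48 + w\right) = -48 + 2 w$)
$\left(1085 + 267\right) + S{\left(-6 \right)} = \left(1085 + 267\right) + \left(-48 + 2 \left(-6\right)\right) = 1352 - 60 = 1292$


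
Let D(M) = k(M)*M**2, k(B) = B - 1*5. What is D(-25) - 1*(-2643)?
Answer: -16107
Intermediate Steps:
k(B) = -5 + B (k(B) = B - 5 = -5 + B)
D(M) = M**2*(-5 + M) (D(M) = (-5 + M)*M**2 = M**2*(-5 + M))
D(-25) - 1*(-2643) = (-25)**2*(-5 - 25) - 1*(-2643) = 625*(-30) + 2643 = -18750 + 2643 = -16107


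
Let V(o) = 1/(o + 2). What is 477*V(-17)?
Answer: -159/5 ≈ -31.800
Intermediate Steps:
V(o) = 1/(2 + o)
477*V(-17) = 477/(2 - 17) = 477/(-15) = 477*(-1/15) = -159/5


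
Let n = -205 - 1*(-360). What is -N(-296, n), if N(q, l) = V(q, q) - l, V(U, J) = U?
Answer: 451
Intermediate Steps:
n = 155 (n = -205 + 360 = 155)
N(q, l) = q - l
-N(-296, n) = -(-296 - 1*155) = -(-296 - 155) = -1*(-451) = 451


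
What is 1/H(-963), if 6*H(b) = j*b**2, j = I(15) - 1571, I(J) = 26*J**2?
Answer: 2/1322737317 ≈ 1.5120e-9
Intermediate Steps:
j = 4279 (j = 26*15**2 - 1571 = 26*225 - 1571 = 5850 - 1571 = 4279)
H(b) = 4279*b**2/6 (H(b) = (4279*b**2)/6 = 4279*b**2/6)
1/H(-963) = 1/((4279/6)*(-963)**2) = 1/((4279/6)*927369) = 1/(1322737317/2) = 2/1322737317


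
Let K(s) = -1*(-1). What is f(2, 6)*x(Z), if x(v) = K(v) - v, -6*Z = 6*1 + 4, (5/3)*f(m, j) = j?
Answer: 48/5 ≈ 9.6000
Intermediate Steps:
K(s) = 1
f(m, j) = 3*j/5
Z = -5/3 (Z = -(6*1 + 4)/6 = -(6 + 4)/6 = -⅙*10 = -5/3 ≈ -1.6667)
x(v) = 1 - v
f(2, 6)*x(Z) = ((⅗)*6)*(1 - 1*(-5/3)) = 18*(1 + 5/3)/5 = (18/5)*(8/3) = 48/5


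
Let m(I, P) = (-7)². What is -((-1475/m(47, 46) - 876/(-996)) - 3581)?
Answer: 14682775/4067 ≈ 3610.2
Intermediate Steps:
m(I, P) = 49
-((-1475/m(47, 46) - 876/(-996)) - 3581) = -((-1475/49 - 876/(-996)) - 3581) = -((-1475*1/49 - 876*(-1/996)) - 3581) = -((-1475/49 + 73/83) - 3581) = -(-118848/4067 - 3581) = -1*(-14682775/4067) = 14682775/4067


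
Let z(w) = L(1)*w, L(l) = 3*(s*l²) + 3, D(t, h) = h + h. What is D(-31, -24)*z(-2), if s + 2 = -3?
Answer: -1152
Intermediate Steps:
s = -5 (s = -2 - 3 = -5)
D(t, h) = 2*h
L(l) = 3 - 15*l² (L(l) = 3*(-5*l²) + 3 = -15*l² + 3 = 3 - 15*l²)
z(w) = -12*w (z(w) = (3 - 15*1²)*w = (3 - 15*1)*w = (3 - 15)*w = -12*w)
D(-31, -24)*z(-2) = (2*(-24))*(-12*(-2)) = -48*24 = -1152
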